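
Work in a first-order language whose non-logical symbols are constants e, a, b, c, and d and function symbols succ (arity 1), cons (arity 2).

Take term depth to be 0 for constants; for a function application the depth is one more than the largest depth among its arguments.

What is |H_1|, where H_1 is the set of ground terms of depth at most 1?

Let N_k count ground terms of depth at most k. Each non-constant term of depth ≤ k is some function symbol applied to depth-≤(k−1) arguments, giving N_k = 5 + N_{k-1} + N_{k-1}^2.
N_0 = 5
N_1 = 5 + 5 + 5^2 = 35

35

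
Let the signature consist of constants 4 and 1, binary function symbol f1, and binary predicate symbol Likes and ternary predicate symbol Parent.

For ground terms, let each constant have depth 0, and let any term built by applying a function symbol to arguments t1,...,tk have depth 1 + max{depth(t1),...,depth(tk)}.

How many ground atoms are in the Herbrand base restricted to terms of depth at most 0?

First count ground terms of depth ≤ 0.
If N_k denotes the number of depth-≤k ground terms, the 2 constants give N_0 = 2, and each function symbol of arity r contributes N_{k-1}^r new terms at level k: N_k = 2 + N_{k-1}^2.
N_0 = 2
So |H| = 2.
For each predicate symbol, the number of ground atoms is |H| raised to its arity; summing:
  Likes: 2^2 = 4;  Parent: 2^3 = 8
Total ground atoms: 4 + 8 = 12.

12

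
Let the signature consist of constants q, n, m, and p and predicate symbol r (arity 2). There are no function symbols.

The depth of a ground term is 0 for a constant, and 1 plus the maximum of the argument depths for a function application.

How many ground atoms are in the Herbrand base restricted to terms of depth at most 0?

16

First count ground terms of depth ≤ 0.
With no function symbols every ground term is a constant, so there are exactly 4 ground terms at every depth bound.
N_0 = 4
Explicitly: q, n, m, p.
So |H| = 4.
Each predicate of arity r yields |H|^r ground atoms (one per choice of an r-tuple from H):
  r: 4^2 = 16
Total ground atoms: 16.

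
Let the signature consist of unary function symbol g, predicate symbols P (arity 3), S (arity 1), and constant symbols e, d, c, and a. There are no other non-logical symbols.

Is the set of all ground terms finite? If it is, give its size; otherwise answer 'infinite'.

infinite

The signature has at least one function symbol (g, arity 1) and at least one constant (e).
Iterating g gives infinitely many distinct ground terms: e, g(e), g(g(e)), ...
So the Herbrand universe is infinite.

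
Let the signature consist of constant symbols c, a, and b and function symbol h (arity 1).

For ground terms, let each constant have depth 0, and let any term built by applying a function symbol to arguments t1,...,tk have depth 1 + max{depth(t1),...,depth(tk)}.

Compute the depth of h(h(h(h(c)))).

depth(h(c)) = 1 + depth(c) = 1 + 0 = 1
depth(h(h(c))) = 1 + depth(h(c)) = 1 + 1 = 2
depth(h(h(h(c)))) = 1 + depth(h(h(c))) = 1 + 2 = 3
depth(h(h(h(h(c))))) = 1 + depth(h(h(h(c)))) = 1 + 3 = 4

4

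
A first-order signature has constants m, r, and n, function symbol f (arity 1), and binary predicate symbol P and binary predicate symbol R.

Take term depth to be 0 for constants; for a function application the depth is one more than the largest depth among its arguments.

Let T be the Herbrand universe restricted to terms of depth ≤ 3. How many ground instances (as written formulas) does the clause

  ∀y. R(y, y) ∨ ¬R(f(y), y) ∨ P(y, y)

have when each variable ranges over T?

12

Ground terms of depth ≤ 3:
  Count level by level. With function symbols f/1, the terms of depth ≤ k are the 3 constants together with each function applied to depth-≤(k−1) tuples, so N_k = 3 + N_{k-1}.
  N_0 = 3
  N_1 = 3 + 3 = 6
  N_2 = 3 + 6 = 9
  N_3 = 3 + 9 = 12
So there are 12 ground terms available for substitution.
The variable y ranges independently over the available ground terms, and distinct assignments produce distinct instances.
Number of ground instances = 12.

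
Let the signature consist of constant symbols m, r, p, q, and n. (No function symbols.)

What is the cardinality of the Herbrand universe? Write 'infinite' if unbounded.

5

There are no function symbols, so every ground term is one of the 5 constants.
The Herbrand universe is {m, r, p, q, n}, which is finite with 5 elements.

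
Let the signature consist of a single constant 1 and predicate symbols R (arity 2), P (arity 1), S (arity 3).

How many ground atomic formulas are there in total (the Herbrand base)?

3

With no function symbols, the Herbrand universe is just the 1 constant.
Ground atoms per predicate: R: 1^2 = 1, P: 1, S: 1^3 = 1.
Herbrand base size = 1 + 1 + 1 = 3.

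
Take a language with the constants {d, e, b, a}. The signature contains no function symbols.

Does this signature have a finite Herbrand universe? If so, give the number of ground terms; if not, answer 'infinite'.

There are no function symbols, so every ground term is one of the 4 constants.
The Herbrand universe is {d, e, b, a}, which is finite with 4 elements.

4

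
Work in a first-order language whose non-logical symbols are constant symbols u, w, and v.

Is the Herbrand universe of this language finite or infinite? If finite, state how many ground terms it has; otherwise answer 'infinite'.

There are no function symbols, so every ground term is one of the 3 constants.
The Herbrand universe is {u, w, v}, which is finite with 3 elements.

3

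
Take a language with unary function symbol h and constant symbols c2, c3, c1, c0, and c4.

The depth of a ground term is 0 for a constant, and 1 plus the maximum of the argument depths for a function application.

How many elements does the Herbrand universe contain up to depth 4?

25

Write N_k for the number of ground terms of depth ≤ k. A term of depth ≤ k is either a constant or a function symbol applied to arguments of depth ≤ k−1, so N_k = 5 + N_{k-1}.
N_0 = 5
N_1 = 5 + 5 = 10
N_2 = 5 + 10 = 15
N_3 = 5 + 15 = 20
N_4 = 5 + 20 = 25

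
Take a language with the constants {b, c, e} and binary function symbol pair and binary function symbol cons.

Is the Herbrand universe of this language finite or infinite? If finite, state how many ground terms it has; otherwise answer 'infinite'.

infinite

The signature has at least one function symbol (pair, arity 2) and at least one constant (b).
Iterating pair gives infinitely many distinct ground terms: b, pair(b, b), pair(pair(b, b), pair(b, b)), ...
So the Herbrand universe is infinite.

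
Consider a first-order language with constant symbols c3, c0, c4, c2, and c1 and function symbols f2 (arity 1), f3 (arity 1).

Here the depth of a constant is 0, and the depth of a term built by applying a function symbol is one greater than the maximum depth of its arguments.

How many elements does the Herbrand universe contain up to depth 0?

5

Count level by level. With function symbols f2/1, f3/1, the terms of depth ≤ k are the 5 constants together with each function applied to depth-≤(k−1) tuples, so N_k = 5 + N_{k-1} + N_{k-1}.
N_0 = 5
Explicitly: c3, c0, c4, c2, c1.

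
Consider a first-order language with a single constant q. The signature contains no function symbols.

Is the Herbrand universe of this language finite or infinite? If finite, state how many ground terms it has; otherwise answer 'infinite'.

There are no function symbols, so the only ground term is the single constant.
The Herbrand universe is {q}, finite with 1 element.

1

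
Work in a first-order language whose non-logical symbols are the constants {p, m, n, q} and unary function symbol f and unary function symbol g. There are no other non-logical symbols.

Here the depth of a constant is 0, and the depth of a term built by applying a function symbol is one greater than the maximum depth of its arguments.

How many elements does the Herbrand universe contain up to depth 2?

28

Write N_k for the number of ground terms of depth ≤ k. A term of depth ≤ k is either a constant or a function symbol applied to arguments of depth ≤ k−1, so N_k = 4 + N_{k-1} + N_{k-1}.
N_0 = 4
N_1 = 4 + 4 + 4 = 12
N_2 = 4 + 12 + 12 = 28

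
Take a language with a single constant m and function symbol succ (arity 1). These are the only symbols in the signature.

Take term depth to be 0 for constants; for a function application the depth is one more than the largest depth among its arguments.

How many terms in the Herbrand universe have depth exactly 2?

1

Let N_k = |{terms of depth ≤ k}|. Then N_0 = 1 and N_k = 1 + N_{k-1} for k ≥ 1 (one summand per function symbol, arity giving the exponent).
N_0 = 1
N_1 = 1 + 1 = 2
N_2 = 1 + 2 = 3
Terms of depth exactly 2: N_2 − N_1 = 3 − 2 = 1.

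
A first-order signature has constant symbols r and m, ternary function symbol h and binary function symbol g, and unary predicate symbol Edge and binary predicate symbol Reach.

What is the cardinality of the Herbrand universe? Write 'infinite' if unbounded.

The signature has at least one function symbol (h, arity 3) and at least one constant (r).
Iterating h gives infinitely many distinct ground terms: r, h(r, r, r), h(h(r, r, r), h(r, r, r), h(r, r, r)), ...
So the Herbrand universe is infinite.

infinite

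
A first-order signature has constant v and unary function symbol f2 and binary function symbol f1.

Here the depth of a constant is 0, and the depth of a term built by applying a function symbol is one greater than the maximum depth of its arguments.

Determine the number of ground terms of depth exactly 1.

2

Let N_k = |{terms of depth ≤ k}|. Then N_0 = 1 and N_k = 1 + N_{k-1} + N_{k-1}^2 for k ≥ 1 (one summand per function symbol, arity giving the exponent).
N_0 = 1
N_1 = 1 + 1 + 1^2 = 3
Terms of depth exactly 1: N_1 − N_0 = 3 − 1 = 2.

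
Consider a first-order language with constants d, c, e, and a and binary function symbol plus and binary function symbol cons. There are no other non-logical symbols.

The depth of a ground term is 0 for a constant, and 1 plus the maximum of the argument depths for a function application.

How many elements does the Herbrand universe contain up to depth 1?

If N_k denotes the number of depth-≤k ground terms, the 4 constants give N_0 = 4, and each function symbol of arity r contributes N_{k-1}^r new terms at level k: N_k = 4 + N_{k-1}^2 + N_{k-1}^2.
N_0 = 4
N_1 = 4 + 4^2 + 4^2 = 36

36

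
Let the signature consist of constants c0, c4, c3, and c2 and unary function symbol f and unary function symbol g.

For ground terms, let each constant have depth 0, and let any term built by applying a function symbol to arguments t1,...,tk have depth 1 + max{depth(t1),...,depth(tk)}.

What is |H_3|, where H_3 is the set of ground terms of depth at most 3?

60

Let N_k count ground terms of depth at most k. Each non-constant term of depth ≤ k is some function symbol applied to depth-≤(k−1) arguments, giving N_k = 4 + N_{k-1} + N_{k-1}.
N_0 = 4
N_1 = 4 + 4 + 4 = 12
N_2 = 4 + 12 + 12 = 28
N_3 = 4 + 28 + 28 = 60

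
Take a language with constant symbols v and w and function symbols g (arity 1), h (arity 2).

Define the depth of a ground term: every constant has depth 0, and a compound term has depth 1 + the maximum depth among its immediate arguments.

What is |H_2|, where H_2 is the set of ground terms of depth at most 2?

Let N_k count ground terms of depth at most k. Each non-constant term of depth ≤ k is some function symbol applied to depth-≤(k−1) arguments, giving N_k = 2 + N_{k-1} + N_{k-1}^2.
N_0 = 2
N_1 = 2 + 2 + 2^2 = 8
N_2 = 2 + 8 + 8^2 = 74

74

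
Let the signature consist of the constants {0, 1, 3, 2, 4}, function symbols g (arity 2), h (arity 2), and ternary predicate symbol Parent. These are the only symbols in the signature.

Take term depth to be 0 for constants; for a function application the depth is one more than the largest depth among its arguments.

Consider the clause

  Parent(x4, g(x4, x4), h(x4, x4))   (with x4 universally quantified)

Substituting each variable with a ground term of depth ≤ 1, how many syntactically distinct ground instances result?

Ground terms of depth ≤ 1:
  If N_k denotes the number of depth-≤k ground terms, the 5 constants give N_0 = 5, and each function symbol of arity r contributes N_{k-1}^r new terms at level k: N_k = 5 + N_{k-1}^2 + N_{k-1}^2.
  N_0 = 5
  N_1 = 5 + 5^2 + 5^2 = 55
So there are 55 ground terms available for substitution.
The clause has 1 distinct variable (x4), which appears in the body. In the free term algebra distinct substitutions yield syntactically distinct ground instances.
Number of ground instances = 55.

55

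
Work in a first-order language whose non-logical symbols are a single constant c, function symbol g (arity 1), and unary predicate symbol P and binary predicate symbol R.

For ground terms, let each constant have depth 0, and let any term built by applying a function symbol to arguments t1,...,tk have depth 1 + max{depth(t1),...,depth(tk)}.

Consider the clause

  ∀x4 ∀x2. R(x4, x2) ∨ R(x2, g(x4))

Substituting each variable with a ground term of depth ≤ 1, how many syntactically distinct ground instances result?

Ground terms of depth ≤ 1:
  Let N_k = |{terms of depth ≤ k}|. Then N_0 = 1 and N_k = 1 + N_{k-1} for k ≥ 1 (one summand per function symbol, arity giving the exponent).
  N_0 = 1
  N_1 = 1 + 1 = 2
So there are 2 ground terms available for substitution.
Each of x4, x2 ranges independently over the available ground terms, and distinct assignments produce distinct instances.
Number of ground instances = 2^2 = 4.

4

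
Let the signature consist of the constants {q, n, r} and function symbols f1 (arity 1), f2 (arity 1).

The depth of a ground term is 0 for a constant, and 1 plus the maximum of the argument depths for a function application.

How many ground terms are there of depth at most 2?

Let N_k = |{terms of depth ≤ k}|. Then N_0 = 3 and N_k = 3 + N_{k-1} + N_{k-1} for k ≥ 1 (one summand per function symbol, arity giving the exponent).
N_0 = 3
N_1 = 3 + 3 + 3 = 9
N_2 = 3 + 9 + 9 = 21

21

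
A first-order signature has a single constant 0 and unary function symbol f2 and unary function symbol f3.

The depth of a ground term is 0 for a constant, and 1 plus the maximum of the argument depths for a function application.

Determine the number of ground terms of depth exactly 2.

If N_k denotes the number of depth-≤k ground terms, the 1 constant gives N_0 = 1, and each function symbol of arity r contributes N_{k-1}^r new terms at level k: N_k = 1 + N_{k-1} + N_{k-1}.
N_0 = 1
N_1 = 1 + 1 + 1 = 3
N_2 = 1 + 3 + 3 = 7
Terms of depth exactly 2: N_2 − N_1 = 7 − 3 = 4.

4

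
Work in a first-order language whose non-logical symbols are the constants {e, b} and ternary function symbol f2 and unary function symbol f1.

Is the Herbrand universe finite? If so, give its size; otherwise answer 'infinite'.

infinite

The signature has at least one function symbol (f2, arity 3) and at least one constant (e).
Iterating f2 gives infinitely many distinct ground terms: e, f2(e, e, e), f2(f2(e, e, e), f2(e, e, e), f2(e, e, e)), ...
So the Herbrand universe is infinite.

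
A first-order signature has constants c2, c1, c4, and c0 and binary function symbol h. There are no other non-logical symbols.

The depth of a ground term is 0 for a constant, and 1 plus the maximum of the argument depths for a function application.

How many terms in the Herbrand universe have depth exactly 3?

Write N_k for the number of ground terms of depth ≤ k. A term of depth ≤ k is either a constant or a function symbol applied to arguments of depth ≤ k−1, so N_k = 4 + N_{k-1}^2.
N_0 = 4
N_1 = 4 + 4^2 = 20
N_2 = 4 + 20^2 = 404
N_3 = 4 + 404^2 = 163220
Terms of depth exactly 3: N_3 − N_2 = 163220 − 404 = 162816.

162816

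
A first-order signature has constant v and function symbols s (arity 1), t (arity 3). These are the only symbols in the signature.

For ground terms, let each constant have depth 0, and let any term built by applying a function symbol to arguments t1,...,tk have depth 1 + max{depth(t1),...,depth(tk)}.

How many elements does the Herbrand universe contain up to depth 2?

Let N_k count ground terms of depth at most k. Each non-constant term of depth ≤ k is some function symbol applied to depth-≤(k−1) arguments, giving N_k = 1 + N_{k-1} + N_{k-1}^3.
N_0 = 1
N_1 = 1 + 1 + 1^3 = 3
N_2 = 1 + 3 + 3^3 = 31

31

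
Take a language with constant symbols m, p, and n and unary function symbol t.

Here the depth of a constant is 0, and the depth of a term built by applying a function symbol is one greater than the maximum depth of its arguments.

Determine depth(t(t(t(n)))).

3

depth(t(n)) = 1 + depth(n) = 1 + 0 = 1
depth(t(t(n))) = 1 + depth(t(n)) = 1 + 1 = 2
depth(t(t(t(n)))) = 1 + depth(t(t(n))) = 1 + 2 = 3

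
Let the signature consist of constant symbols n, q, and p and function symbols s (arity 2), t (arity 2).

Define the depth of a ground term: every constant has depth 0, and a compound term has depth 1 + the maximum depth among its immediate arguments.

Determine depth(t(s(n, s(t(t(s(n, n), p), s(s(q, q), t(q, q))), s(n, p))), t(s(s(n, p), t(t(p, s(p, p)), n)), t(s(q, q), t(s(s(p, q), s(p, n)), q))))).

depth(s(n, n)) = 1 + max(0, 0) = 1
depth(t(s(n, n), p)) = 1 + max(1, 0) = 2
depth(s(q, q)) = 1 + max(0, 0) = 1
depth(t(q, q)) = 1 + max(0, 0) = 1
depth(s(s(q, q), t(q, q))) = 1 + max(1, 1) = 2
depth(t(t(s(n, n), p), s(s(q, q), t(q, q)))) = 1 + max(2, 2) = 3
depth(s(n, p)) = 1 + max(0, 0) = 1
depth(s(t(t(s(n, n), p), s(s(q, q), t(q, q))), s(n, p))) = 1 + max(3, 1) = 4
depth(s(n, s(t(t(s(n, n), p), s(s(q, q), t(q, q))), s(n, p)))) = 1 + max(0, 4) = 5
depth(s(p, p)) = 1 + max(0, 0) = 1
depth(t(p, s(p, p))) = 1 + max(0, 1) = 2
depth(t(t(p, s(p, p)), n)) = 1 + max(2, 0) = 3
depth(s(s(n, p), t(t(p, s(p, p)), n))) = 1 + max(1, 3) = 4
depth(s(p, q)) = 1 + max(0, 0) = 1
depth(s(p, n)) = 1 + max(0, 0) = 1
depth(s(s(p, q), s(p, n))) = 1 + max(1, 1) = 2
depth(t(s(s(p, q), s(p, n)), q)) = 1 + max(2, 0) = 3
depth(t(s(q, q), t(s(s(p, q), s(p, n)), q))) = 1 + max(1, 3) = 4
depth(t(s(s(n, p), t(t(p, s(p, p)), n)), t(s(q, q), t(s(s(p, q), s(p, n)), q)))) = 1 + max(4, 4) = 5
depth(t(s(n, s(t(t(s(n, n), p), s(s(q, q), t(q, q))), s(n, p))), t(s(s(n, p), t(t(p, s(p, p)), n)), t(s(q, q), t(s(s(p, q), s(p, n)), q))))) = 1 + max(5, 5) = 6

6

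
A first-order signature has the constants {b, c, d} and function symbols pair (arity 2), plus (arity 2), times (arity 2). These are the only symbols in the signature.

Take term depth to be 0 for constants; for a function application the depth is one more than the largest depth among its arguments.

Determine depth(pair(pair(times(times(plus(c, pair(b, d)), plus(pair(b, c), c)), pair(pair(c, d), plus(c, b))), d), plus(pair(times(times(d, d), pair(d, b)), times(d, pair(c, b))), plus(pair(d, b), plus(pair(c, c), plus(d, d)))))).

6

depth(pair(b, d)) = 1 + max(0, 0) = 1
depth(plus(c, pair(b, d))) = 1 + max(0, 1) = 2
depth(pair(b, c)) = 1 + max(0, 0) = 1
depth(plus(pair(b, c), c)) = 1 + max(1, 0) = 2
depth(times(plus(c, pair(b, d)), plus(pair(b, c), c))) = 1 + max(2, 2) = 3
depth(pair(c, d)) = 1 + max(0, 0) = 1
depth(plus(c, b)) = 1 + max(0, 0) = 1
depth(pair(pair(c, d), plus(c, b))) = 1 + max(1, 1) = 2
depth(times(times(plus(c, pair(b, d)), plus(pair(b, c), c)), pair(pair(c, d), plus(c, b)))) = 1 + max(3, 2) = 4
depth(pair(times(times(plus(c, pair(b, d)), plus(pair(b, c), c)), pair(pair(c, d), plus(c, b))), d)) = 1 + max(4, 0) = 5
depth(times(d, d)) = 1 + max(0, 0) = 1
depth(pair(d, b)) = 1 + max(0, 0) = 1
depth(times(times(d, d), pair(d, b))) = 1 + max(1, 1) = 2
depth(pair(c, b)) = 1 + max(0, 0) = 1
depth(times(d, pair(c, b))) = 1 + max(0, 1) = 2
depth(pair(times(times(d, d), pair(d, b)), times(d, pair(c, b)))) = 1 + max(2, 2) = 3
depth(pair(c, c)) = 1 + max(0, 0) = 1
depth(plus(d, d)) = 1 + max(0, 0) = 1
depth(plus(pair(c, c), plus(d, d))) = 1 + max(1, 1) = 2
depth(plus(pair(d, b), plus(pair(c, c), plus(d, d)))) = 1 + max(1, 2) = 3
depth(plus(pair(times(times(d, d), pair(d, b)), times(d, pair(c, b))), plus(pair(d, b), plus(pair(c, c), plus(d, d))))) = 1 + max(3, 3) = 4
depth(pair(pair(times(times(plus(c, pair(b, d)), plus(pair(b, c), c)), pair(pair(c, d), plus(c, b))), d), plus(pair(times(times(d, d), pair(d, b)), times(d, pair(c, b))), plus(pair(d, b), plus(pair(c, c), plus(d, d)))))) = 1 + max(5, 4) = 6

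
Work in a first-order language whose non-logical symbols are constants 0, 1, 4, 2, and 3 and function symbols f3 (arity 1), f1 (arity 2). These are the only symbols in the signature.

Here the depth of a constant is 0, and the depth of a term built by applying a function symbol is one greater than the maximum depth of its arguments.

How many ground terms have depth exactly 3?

1600230

Let N_k count ground terms of depth at most k. Each non-constant term of depth ≤ k is some function symbol applied to depth-≤(k−1) arguments, giving N_k = 5 + N_{k-1} + N_{k-1}^2.
N_0 = 5
N_1 = 5 + 5 + 5^2 = 35
N_2 = 5 + 35 + 35^2 = 1265
N_3 = 5 + 1265 + 1265^2 = 1601495
Terms of depth exactly 3: N_3 − N_2 = 1601495 − 1265 = 1600230.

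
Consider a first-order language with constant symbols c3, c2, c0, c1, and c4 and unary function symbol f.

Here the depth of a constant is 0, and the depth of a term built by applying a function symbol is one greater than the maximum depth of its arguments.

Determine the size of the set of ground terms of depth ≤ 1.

Let N_k = |{terms of depth ≤ k}|. Then N_0 = 5 and N_k = 5 + N_{k-1} for k ≥ 1 (one summand per function symbol, arity giving the exponent).
N_0 = 5
N_1 = 5 + 5 = 10

10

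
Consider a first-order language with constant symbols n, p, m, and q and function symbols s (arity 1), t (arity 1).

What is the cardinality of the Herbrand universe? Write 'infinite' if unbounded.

infinite

The signature has at least one function symbol (s, arity 1) and at least one constant (n).
Iterating s gives infinitely many distinct ground terms: n, s(n), s(s(n)), ...
So the Herbrand universe is infinite.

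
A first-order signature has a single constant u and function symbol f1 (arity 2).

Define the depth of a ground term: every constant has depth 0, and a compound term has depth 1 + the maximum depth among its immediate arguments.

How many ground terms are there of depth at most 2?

Let N_k count ground terms of depth at most k. Each non-constant term of depth ≤ k is some function symbol applied to depth-≤(k−1) arguments, giving N_k = 1 + N_{k-1}^2.
N_0 = 1
N_1 = 1 + 1^2 = 2
N_2 = 1 + 2^2 = 5
Explicitly: u, f1(u, u), f1(u, f1(u, u)), f1(f1(u, u), u), f1(f1(u, u), f1(u, u)).

5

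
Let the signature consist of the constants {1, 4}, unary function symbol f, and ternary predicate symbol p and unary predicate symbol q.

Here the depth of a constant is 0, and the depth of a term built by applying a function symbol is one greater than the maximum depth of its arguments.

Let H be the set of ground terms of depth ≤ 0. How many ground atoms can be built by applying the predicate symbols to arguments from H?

10

First count ground terms of depth ≤ 0.
Count level by level. With function symbols f/1, the terms of depth ≤ k are the 2 constants together with each function applied to depth-≤(k−1) tuples, so N_k = 2 + N_{k-1}.
N_0 = 2
Explicitly: 1, 4.
So |H| = 2.
A ground atom is a predicate applied to a tuple of terms from H, so the count is the sum over predicates of |H|^arity:
  p: 2^3 = 8;  q: 2
Total ground atoms: 8 + 2 = 10.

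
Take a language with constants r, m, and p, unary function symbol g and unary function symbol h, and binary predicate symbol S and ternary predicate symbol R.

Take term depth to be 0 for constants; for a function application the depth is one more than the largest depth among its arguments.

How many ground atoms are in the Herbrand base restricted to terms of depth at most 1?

First count ground terms of depth ≤ 1.
If N_k denotes the number of depth-≤k ground terms, the 3 constants give N_0 = 3, and each function symbol of arity r contributes N_{k-1}^r new terms at level k: N_k = 3 + N_{k-1} + N_{k-1}.
N_0 = 3
N_1 = 3 + 3 + 3 = 9
So |H| = 9.
Ground atoms are formed by filling each argument slot of a predicate with a term from H, so an r-ary predicate gives |H|^r atoms:
  S: 9^2 = 81;  R: 9^3 = 729
Total ground atoms: 81 + 729 = 810.

810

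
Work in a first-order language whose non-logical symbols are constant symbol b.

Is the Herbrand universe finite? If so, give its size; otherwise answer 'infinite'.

There are no function symbols, so the only ground term is the single constant.
The Herbrand universe is {b}, finite with 1 element.

1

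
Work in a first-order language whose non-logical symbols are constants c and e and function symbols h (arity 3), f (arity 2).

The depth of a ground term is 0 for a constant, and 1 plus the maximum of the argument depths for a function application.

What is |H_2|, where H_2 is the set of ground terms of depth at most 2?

Write N_k for the number of ground terms of depth ≤ k. A term of depth ≤ k is either a constant or a function symbol applied to arguments of depth ≤ k−1, so N_k = 2 + N_{k-1}^3 + N_{k-1}^2.
N_0 = 2
N_1 = 2 + 2^3 + 2^2 = 14
N_2 = 2 + 14^3 + 14^2 = 2942

2942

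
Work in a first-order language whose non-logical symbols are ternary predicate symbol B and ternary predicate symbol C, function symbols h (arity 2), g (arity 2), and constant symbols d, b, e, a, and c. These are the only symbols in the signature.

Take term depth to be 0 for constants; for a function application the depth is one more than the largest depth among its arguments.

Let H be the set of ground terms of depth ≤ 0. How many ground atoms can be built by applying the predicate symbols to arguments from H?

First count ground terms of depth ≤ 0.
Write N_k for the number of ground terms of depth ≤ k. A term of depth ≤ k is either a constant or a function symbol applied to arguments of depth ≤ k−1, so N_k = 5 + N_{k-1}^2 + N_{k-1}^2.
N_0 = 5
So |H| = 5.
For each predicate symbol, the number of ground atoms is |H| raised to its arity; summing:
  B: 5^3 = 125;  C: 5^3 = 125
Total ground atoms: 125 + 125 = 250.

250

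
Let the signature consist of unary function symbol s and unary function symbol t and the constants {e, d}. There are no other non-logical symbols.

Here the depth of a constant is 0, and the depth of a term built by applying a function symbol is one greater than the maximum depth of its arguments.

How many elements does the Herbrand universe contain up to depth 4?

62

If N_k denotes the number of depth-≤k ground terms, the 2 constants give N_0 = 2, and each function symbol of arity r contributes N_{k-1}^r new terms at level k: N_k = 2 + N_{k-1} + N_{k-1}.
N_0 = 2
N_1 = 2 + 2 + 2 = 6
N_2 = 2 + 6 + 6 = 14
N_3 = 2 + 14 + 14 = 30
N_4 = 2 + 30 + 30 = 62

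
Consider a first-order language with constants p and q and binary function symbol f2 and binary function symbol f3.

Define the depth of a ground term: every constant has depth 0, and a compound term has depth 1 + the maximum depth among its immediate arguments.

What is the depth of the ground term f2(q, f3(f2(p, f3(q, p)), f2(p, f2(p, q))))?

4

depth(f3(q, p)) = 1 + max(0, 0) = 1
depth(f2(p, f3(q, p))) = 1 + max(0, 1) = 2
depth(f2(p, q)) = 1 + max(0, 0) = 1
depth(f2(p, f2(p, q))) = 1 + max(0, 1) = 2
depth(f3(f2(p, f3(q, p)), f2(p, f2(p, q)))) = 1 + max(2, 2) = 3
depth(f2(q, f3(f2(p, f3(q, p)), f2(p, f2(p, q))))) = 1 + max(0, 3) = 4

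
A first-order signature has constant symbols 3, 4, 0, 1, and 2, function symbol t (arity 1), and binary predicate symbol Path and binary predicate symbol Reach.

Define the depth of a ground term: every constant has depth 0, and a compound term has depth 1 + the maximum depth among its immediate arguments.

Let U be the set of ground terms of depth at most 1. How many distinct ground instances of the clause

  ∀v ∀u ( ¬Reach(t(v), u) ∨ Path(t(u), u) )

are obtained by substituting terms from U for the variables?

Ground terms of depth ≤ 1:
  Let N_k = |{terms of depth ≤ k}|. Then N_0 = 5 and N_k = 5 + N_{k-1} for k ≥ 1 (one summand per function symbol, arity giving the exponent).
  N_0 = 5
  N_1 = 5 + 5 = 10
  Explicitly: 3, 4, 0, 1, 2, t(3), t(4), t(0), t(1), t(2).
So there are 10 ground terms available for substitution.
There are 2 variables to instantiate (v, u), each occurring in at least one literal, so different choices give different ground instances.
Number of ground instances = 10^2 = 100.

100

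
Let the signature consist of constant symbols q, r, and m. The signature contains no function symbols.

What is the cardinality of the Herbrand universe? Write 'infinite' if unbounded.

There are no function symbols, so every ground term is one of the 3 constants.
The Herbrand universe is {q, r, m}, which is finite with 3 elements.

3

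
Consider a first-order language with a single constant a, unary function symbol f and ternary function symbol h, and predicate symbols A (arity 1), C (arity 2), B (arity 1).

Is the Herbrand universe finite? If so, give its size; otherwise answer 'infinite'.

The signature has at least one function symbol (f, arity 1) and at least one constant (a).
Iterating f gives infinitely many distinct ground terms: a, f(a), f(f(a)), ...
So the Herbrand universe is infinite.

infinite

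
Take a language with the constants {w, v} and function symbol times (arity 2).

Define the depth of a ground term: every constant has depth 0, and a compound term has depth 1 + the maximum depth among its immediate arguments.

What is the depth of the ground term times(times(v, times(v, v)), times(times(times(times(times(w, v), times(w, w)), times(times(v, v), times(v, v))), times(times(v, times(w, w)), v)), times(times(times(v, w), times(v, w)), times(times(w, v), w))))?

depth(times(v, v)) = 1 + max(0, 0) = 1
depth(times(v, times(v, v))) = 1 + max(0, 1) = 2
depth(times(w, v)) = 1 + max(0, 0) = 1
depth(times(w, w)) = 1 + max(0, 0) = 1
depth(times(times(w, v), times(w, w))) = 1 + max(1, 1) = 2
depth(times(times(v, v), times(v, v))) = 1 + max(1, 1) = 2
depth(times(times(times(w, v), times(w, w)), times(times(v, v), times(v, v)))) = 1 + max(2, 2) = 3
depth(times(v, times(w, w))) = 1 + max(0, 1) = 2
depth(times(times(v, times(w, w)), v)) = 1 + max(2, 0) = 3
depth(times(times(times(times(w, v), times(w, w)), times(times(v, v), times(v, v))), times(times(v, times(w, w)), v))) = 1 + max(3, 3) = 4
depth(times(v, w)) = 1 + max(0, 0) = 1
depth(times(times(v, w), times(v, w))) = 1 + max(1, 1) = 2
depth(times(times(w, v), w)) = 1 + max(1, 0) = 2
depth(times(times(times(v, w), times(v, w)), times(times(w, v), w))) = 1 + max(2, 2) = 3
depth(times(times(times(times(times(w, v), times(w, w)), times(times(v, v), times(v, v))), times(times(v, times(w, w)), v)), times(times(times(v, w), times(v, w)), times(times(w, v), w)))) = 1 + max(4, 3) = 5
depth(times(times(v, times(v, v)), times(times(times(times(times(w, v), times(w, w)), times(times(v, v), times(v, v))), times(times(v, times(w, w)), v)), times(times(times(v, w), times(v, w)), times(times(w, v), w))))) = 1 + max(2, 5) = 6

6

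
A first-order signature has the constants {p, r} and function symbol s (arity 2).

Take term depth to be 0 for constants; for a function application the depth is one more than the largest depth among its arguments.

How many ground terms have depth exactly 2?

Count level by level. With function symbols s/2, the terms of depth ≤ k are the 2 constants together with each function applied to depth-≤(k−1) tuples, so N_k = 2 + N_{k-1}^2.
N_0 = 2
N_1 = 2 + 2^2 = 6
N_2 = 2 + 6^2 = 38
Terms of depth exactly 2: N_2 − N_1 = 38 − 6 = 32.

32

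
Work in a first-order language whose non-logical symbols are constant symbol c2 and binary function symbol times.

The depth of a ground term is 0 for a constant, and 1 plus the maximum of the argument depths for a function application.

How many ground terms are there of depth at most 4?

677

Count level by level. With function symbols times/2, the terms of depth ≤ k are the 1 constant together with each function applied to depth-≤(k−1) tuples, so N_k = 1 + N_{k-1}^2.
N_0 = 1
N_1 = 1 + 1^2 = 2
N_2 = 1 + 2^2 = 5
N_3 = 1 + 5^2 = 26
N_4 = 1 + 26^2 = 677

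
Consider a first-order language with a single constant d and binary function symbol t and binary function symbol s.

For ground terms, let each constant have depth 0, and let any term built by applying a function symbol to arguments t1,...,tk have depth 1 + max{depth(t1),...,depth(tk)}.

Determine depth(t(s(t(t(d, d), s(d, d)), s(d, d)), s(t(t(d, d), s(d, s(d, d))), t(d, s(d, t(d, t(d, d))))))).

6

depth(t(d, d)) = 1 + max(0, 0) = 1
depth(s(d, d)) = 1 + max(0, 0) = 1
depth(t(t(d, d), s(d, d))) = 1 + max(1, 1) = 2
depth(s(t(t(d, d), s(d, d)), s(d, d))) = 1 + max(2, 1) = 3
depth(s(d, s(d, d))) = 1 + max(0, 1) = 2
depth(t(t(d, d), s(d, s(d, d)))) = 1 + max(1, 2) = 3
depth(t(d, t(d, d))) = 1 + max(0, 1) = 2
depth(s(d, t(d, t(d, d)))) = 1 + max(0, 2) = 3
depth(t(d, s(d, t(d, t(d, d))))) = 1 + max(0, 3) = 4
depth(s(t(t(d, d), s(d, s(d, d))), t(d, s(d, t(d, t(d, d)))))) = 1 + max(3, 4) = 5
depth(t(s(t(t(d, d), s(d, d)), s(d, d)), s(t(t(d, d), s(d, s(d, d))), t(d, s(d, t(d, t(d, d))))))) = 1 + max(3, 5) = 6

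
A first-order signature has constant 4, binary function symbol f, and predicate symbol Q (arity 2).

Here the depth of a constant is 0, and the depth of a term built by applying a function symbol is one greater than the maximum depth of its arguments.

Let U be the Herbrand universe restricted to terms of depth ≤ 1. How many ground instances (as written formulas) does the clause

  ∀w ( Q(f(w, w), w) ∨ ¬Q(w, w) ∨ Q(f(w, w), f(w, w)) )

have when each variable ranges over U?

2

Ground terms of depth ≤ 1:
  Write N_k for the number of ground terms of depth ≤ k. A term of depth ≤ k is either a constant or a function symbol applied to arguments of depth ≤ k−1, so N_k = 1 + N_{k-1}^2.
  N_0 = 1
  N_1 = 1 + 1^2 = 2
  Explicitly: 4, f(4, 4).
So there are 2 ground terms available for substitution.
The body mentions the single quantified variable w; since ground terms form a free algebra, no two substitutions collapse to the same formula.
Number of ground instances = 2.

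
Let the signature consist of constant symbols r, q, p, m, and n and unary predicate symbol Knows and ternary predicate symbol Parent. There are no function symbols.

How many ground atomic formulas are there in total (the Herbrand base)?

130

With no function symbols, the Herbrand universe is just the 5 constants.
Ground atoms per predicate: Knows: 5, Parent: 5^3 = 125.
Herbrand base size = 5 + 125 = 130.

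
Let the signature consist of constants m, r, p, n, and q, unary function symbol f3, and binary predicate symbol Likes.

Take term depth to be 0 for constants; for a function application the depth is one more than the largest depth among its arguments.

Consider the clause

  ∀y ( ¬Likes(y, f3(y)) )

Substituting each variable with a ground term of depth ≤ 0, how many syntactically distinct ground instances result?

5

Ground terms of depth ≤ 0:
  If N_k denotes the number of depth-≤k ground terms, the 5 constants give N_0 = 5, and each function symbol of arity r contributes N_{k-1}^r new terms at level k: N_k = 5 + N_{k-1}.
  N_0 = 5
  Explicitly: m, r, p, n, q.
So there are 5 ground terms available for substitution.
There is 1 variable to instantiate (y),  occurring in at least one literal, so different choices give different ground instances.
Number of ground instances = 5.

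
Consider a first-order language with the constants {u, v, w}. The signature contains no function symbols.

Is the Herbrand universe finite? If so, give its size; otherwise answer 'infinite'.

There are no function symbols, so every ground term is one of the 3 constants.
The Herbrand universe is {u, v, w}, which is finite with 3 elements.

3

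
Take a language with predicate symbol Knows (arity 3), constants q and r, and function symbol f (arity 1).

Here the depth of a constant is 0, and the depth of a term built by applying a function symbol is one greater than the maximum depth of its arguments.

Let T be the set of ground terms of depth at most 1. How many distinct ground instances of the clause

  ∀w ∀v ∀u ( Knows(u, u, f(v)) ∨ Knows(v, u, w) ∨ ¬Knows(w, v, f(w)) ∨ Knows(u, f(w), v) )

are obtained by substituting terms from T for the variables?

Ground terms of depth ≤ 1:
  Let N_k = |{terms of depth ≤ k}|. Then N_0 = 2 and N_k = 2 + N_{k-1} for k ≥ 1 (one summand per function symbol, arity giving the exponent).
  N_0 = 2
  N_1 = 2 + 2 = 4
So there are 4 ground terms available for substitution.
The clause has 3 distinct variables (w, v, u), each appearing in the body. In the free term algebra distinct substitutions yield syntactically distinct ground instances.
Number of ground instances = 4^3 = 64.

64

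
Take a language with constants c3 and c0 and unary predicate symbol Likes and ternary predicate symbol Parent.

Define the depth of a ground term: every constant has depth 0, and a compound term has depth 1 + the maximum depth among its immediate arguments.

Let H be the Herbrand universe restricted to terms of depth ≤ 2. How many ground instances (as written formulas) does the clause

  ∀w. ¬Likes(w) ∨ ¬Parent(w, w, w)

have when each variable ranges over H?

2

Ground terms of depth ≤ 2:
  With no function symbols every ground term is a constant, so there are exactly 2 ground terms at every depth bound.
  N_0 = 2
  N_1 = 2
  N_2 = 2
  Explicitly: c3, c0.
So there are 2 ground terms available for substitution.
The clause has 1 distinct variable (w), which appears in the body. In the free term algebra distinct substitutions yield syntactically distinct ground instances.
Number of ground instances = 2.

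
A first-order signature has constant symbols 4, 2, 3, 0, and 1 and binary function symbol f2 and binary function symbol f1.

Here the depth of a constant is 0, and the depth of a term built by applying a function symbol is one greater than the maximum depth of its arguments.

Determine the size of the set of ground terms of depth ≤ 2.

Let N_k = |{terms of depth ≤ k}|. Then N_0 = 5 and N_k = 5 + N_{k-1}^2 + N_{k-1}^2 for k ≥ 1 (one summand per function symbol, arity giving the exponent).
N_0 = 5
N_1 = 5 + 5^2 + 5^2 = 55
N_2 = 5 + 55^2 + 55^2 = 6055

6055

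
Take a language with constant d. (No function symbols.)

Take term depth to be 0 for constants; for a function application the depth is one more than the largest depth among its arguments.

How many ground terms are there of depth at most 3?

1

With no function symbols every ground term is a constant, so there is exactly 1 ground term at every depth bound.
N_0 = 1
N_1 = 1
N_2 = 1
N_3 = 1
Explicitly: d.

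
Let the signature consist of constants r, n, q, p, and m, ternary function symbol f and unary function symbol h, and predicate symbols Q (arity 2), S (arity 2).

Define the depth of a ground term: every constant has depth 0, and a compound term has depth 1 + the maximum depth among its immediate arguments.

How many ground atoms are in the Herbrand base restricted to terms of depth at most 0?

50

First count ground terms of depth ≤ 0.
If N_k denotes the number of depth-≤k ground terms, the 5 constants give N_0 = 5, and each function symbol of arity r contributes N_{k-1}^r new terms at level k: N_k = 5 + N_{k-1}^3 + N_{k-1}.
N_0 = 5
So |H| = 5.
Ground atoms are formed by filling each argument slot of a predicate with a term from H, so an r-ary predicate gives |H|^r atoms:
  Q: 5^2 = 25;  S: 5^2 = 25
Total ground atoms: 25 + 25 = 50.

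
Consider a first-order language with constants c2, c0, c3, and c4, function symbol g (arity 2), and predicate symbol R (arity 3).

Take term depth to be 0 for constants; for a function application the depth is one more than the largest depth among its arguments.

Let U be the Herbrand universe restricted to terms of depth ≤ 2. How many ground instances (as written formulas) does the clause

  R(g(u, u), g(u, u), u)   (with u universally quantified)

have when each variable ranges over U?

Ground terms of depth ≤ 2:
  Let N_k count ground terms of depth at most k. Each non-constant term of depth ≤ k is some function symbol applied to depth-≤(k−1) arguments, giving N_k = 4 + N_{k-1}^2.
  N_0 = 4
  N_1 = 4 + 4^2 = 20
  N_2 = 4 + 20^2 = 404
So there are 404 ground terms available for substitution.
There is 1 variable to instantiate (u),  occurring in at least one literal, so different choices give different ground instances.
Number of ground instances = 404.

404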